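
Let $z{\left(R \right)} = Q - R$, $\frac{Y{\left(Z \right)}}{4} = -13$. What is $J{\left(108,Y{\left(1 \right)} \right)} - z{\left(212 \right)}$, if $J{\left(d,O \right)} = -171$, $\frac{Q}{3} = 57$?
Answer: $-130$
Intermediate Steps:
$Q = 171$ ($Q = 3 \cdot 57 = 171$)
$Y{\left(Z \right)} = -52$ ($Y{\left(Z \right)} = 4 \left(-13\right) = -52$)
$z{\left(R \right)} = 171 - R$
$J{\left(108,Y{\left(1 \right)} \right)} - z{\left(212 \right)} = -171 - \left(171 - 212\right) = -171 - -41 = -171 + 41 = -130$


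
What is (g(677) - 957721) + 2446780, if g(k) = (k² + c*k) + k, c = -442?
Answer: 1648831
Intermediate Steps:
g(k) = k² - 441*k (g(k) = (k² - 442*k) + k = k² - 441*k)
(g(677) - 957721) + 2446780 = (677*(-441 + 677) - 957721) + 2446780 = (677*236 - 957721) + 2446780 = (159772 - 957721) + 2446780 = -797949 + 2446780 = 1648831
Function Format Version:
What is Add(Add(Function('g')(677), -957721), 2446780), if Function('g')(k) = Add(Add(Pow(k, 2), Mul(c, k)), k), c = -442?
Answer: 1648831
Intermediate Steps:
Function('g')(k) = Add(Pow(k, 2), Mul(-441, k)) (Function('g')(k) = Add(Add(Pow(k, 2), Mul(-442, k)), k) = Add(Pow(k, 2), Mul(-441, k)))
Add(Add(Function('g')(677), -957721), 2446780) = Add(Add(Mul(677, Add(-441, 677)), -957721), 2446780) = Add(Add(Mul(677, 236), -957721), 2446780) = Add(Add(159772, -957721), 2446780) = Add(-797949, 2446780) = 1648831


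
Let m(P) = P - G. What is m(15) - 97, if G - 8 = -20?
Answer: -70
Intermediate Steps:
G = -12 (G = 8 - 20 = -12)
m(P) = 12 + P (m(P) = P - 1*(-12) = P + 12 = 12 + P)
m(15) - 97 = (12 + 15) - 97 = 27 - 97 = -70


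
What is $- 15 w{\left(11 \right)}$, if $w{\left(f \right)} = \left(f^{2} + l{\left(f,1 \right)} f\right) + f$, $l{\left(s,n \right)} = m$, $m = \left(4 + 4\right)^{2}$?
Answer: $-12540$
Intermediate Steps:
$m = 64$ ($m = 8^{2} = 64$)
$l{\left(s,n \right)} = 64$
$w{\left(f \right)} = f^{2} + 65 f$ ($w{\left(f \right)} = \left(f^{2} + 64 f\right) + f = f^{2} + 65 f$)
$- 15 w{\left(11 \right)} = - 15 \cdot 11 \left(65 + 11\right) = - 15 \cdot 11 \cdot 76 = \left(-15\right) 836 = -12540$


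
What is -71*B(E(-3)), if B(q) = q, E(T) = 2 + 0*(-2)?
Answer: -142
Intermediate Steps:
E(T) = 2 (E(T) = 2 + 0 = 2)
-71*B(E(-3)) = -71*2 = -142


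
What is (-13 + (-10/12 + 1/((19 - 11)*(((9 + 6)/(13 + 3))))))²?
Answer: 18769/100 ≈ 187.69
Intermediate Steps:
(-13 + (-10/12 + 1/((19 - 11)*(((9 + 6)/(13 + 3))))))² = (-13 + (-10*1/12 + 1/(8*((15/16)))))² = (-13 + (-⅚ + 1/(8*((15*(1/16))))))² = (-13 + (-⅚ + 1/(8*(15/16))))² = (-13 + (-⅚ + (⅛)*(16/15)))² = (-13 + (-⅚ + 2/15))² = (-13 - 7/10)² = (-137/10)² = 18769/100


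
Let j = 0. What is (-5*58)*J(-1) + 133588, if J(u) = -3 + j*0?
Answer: 134458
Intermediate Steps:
J(u) = -3 (J(u) = -3 + 0*0 = -3 + 0 = -3)
(-5*58)*J(-1) + 133588 = -5*58*(-3) + 133588 = -290*(-3) + 133588 = 870 + 133588 = 134458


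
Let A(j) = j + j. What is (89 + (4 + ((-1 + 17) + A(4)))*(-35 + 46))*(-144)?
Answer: -57168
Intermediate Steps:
A(j) = 2*j
(89 + (4 + ((-1 + 17) + A(4)))*(-35 + 46))*(-144) = (89 + (4 + ((-1 + 17) + 2*4))*(-35 + 46))*(-144) = (89 + (4 + (16 + 8))*11)*(-144) = (89 + (4 + 24)*11)*(-144) = (89 + 28*11)*(-144) = (89 + 308)*(-144) = 397*(-144) = -57168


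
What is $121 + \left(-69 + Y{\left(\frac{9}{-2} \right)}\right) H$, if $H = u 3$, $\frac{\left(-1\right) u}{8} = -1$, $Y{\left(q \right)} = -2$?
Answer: $-1583$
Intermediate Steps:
$u = 8$ ($u = \left(-8\right) \left(-1\right) = 8$)
$H = 24$ ($H = 8 \cdot 3 = 24$)
$121 + \left(-69 + Y{\left(\frac{9}{-2} \right)}\right) H = 121 + \left(-69 - 2\right) 24 = 121 - 1704 = -1583$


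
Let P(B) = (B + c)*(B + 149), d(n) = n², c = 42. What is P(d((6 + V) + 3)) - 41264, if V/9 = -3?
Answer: 131854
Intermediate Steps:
V = -27 (V = 9*(-3) = -27)
P(B) = (42 + B)*(149 + B) (P(B) = (B + 42)*(B + 149) = (42 + B)*(149 + B))
P(d((6 + V) + 3)) - 41264 = (6258 + (((6 - 27) + 3)²)² + 191*((6 - 27) + 3)²) - 41264 = (6258 + ((-21 + 3)²)² + 191*(-21 + 3)²) - 41264 = (6258 + ((-18)²)² + 191*(-18)²) - 41264 = (6258 + 324² + 191*324) - 41264 = (6258 + 104976 + 61884) - 41264 = 173118 - 41264 = 131854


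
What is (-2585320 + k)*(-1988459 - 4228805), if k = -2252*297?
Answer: 20231996687296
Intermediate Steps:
k = -668844
(-2585320 + k)*(-1988459 - 4228805) = (-2585320 - 668844)*(-1988459 - 4228805) = -3254164*(-6217264) = 20231996687296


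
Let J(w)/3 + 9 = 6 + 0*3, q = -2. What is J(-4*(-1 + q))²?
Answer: 81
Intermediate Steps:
J(w) = -9 (J(w) = -27 + 3*(6 + 0*3) = -27 + 3*(6 + 0) = -27 + 3*6 = -27 + 18 = -9)
J(-4*(-1 + q))² = (-9)² = 81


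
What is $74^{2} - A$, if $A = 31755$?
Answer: $-26279$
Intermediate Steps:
$74^{2} - A = 74^{2} - 31755 = 5476 - 31755 = -26279$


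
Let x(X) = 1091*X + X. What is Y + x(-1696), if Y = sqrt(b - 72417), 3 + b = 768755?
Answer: -1852032 + sqrt(696335) ≈ -1.8512e+6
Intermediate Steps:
b = 768752 (b = -3 + 768755 = 768752)
Y = sqrt(696335) (Y = sqrt(768752 - 72417) = sqrt(696335) ≈ 834.47)
x(X) = 1092*X
Y + x(-1696) = sqrt(696335) + 1092*(-1696) = sqrt(696335) - 1852032 = -1852032 + sqrt(696335)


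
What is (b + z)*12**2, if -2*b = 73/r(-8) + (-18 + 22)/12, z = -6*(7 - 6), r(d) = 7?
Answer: -11472/7 ≈ -1638.9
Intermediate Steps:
z = -6 (z = -6*1 = -6)
b = -113/21 (b = -(73/7 + (-18 + 22)/12)/2 = -(73*(1/7) + 4*(1/12))/2 = -(73/7 + 1/3)/2 = -1/2*226/21 = -113/21 ≈ -5.3810)
(b + z)*12**2 = (-113/21 - 6)*12**2 = -239/21*144 = -11472/7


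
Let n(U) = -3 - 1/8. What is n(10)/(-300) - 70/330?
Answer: -71/352 ≈ -0.20170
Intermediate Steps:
n(U) = -25/8 (n(U) = -3 - 1*⅛ = -3 - ⅛ = -25/8)
n(10)/(-300) - 70/330 = -25/8/(-300) - 70/330 = -25/8*(-1/300) - 70*1/330 = 1/96 - 7/33 = -71/352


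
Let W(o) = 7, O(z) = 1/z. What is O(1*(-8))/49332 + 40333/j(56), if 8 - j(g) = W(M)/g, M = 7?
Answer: 42447094507/8287776 ≈ 5121.6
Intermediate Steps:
j(g) = 8 - 7/g
O(1*(-8))/49332 + 40333/j(56) = 1/((1*(-8))*49332) + 40333/(8 - 7/56) = (1/49332)/(-8) + 40333/(8 - 7*1/56) = -⅛*1/49332 + 40333/(8 - ⅛) = -1/394656 + 40333/(63/8) = -1/394656 + 40333*(8/63) = -1/394656 + 322664/63 = 42447094507/8287776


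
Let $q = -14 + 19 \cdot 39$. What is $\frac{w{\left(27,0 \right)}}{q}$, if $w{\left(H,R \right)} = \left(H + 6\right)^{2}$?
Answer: $\frac{1089}{727} \approx 1.4979$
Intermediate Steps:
$q = 727$ ($q = -14 + 741 = 727$)
$w{\left(H,R \right)} = \left(6 + H\right)^{2}$
$\frac{w{\left(27,0 \right)}}{q} = \frac{\left(6 + 27\right)^{2}}{727} = 33^{2} \cdot \frac{1}{727} = 1089 \cdot \frac{1}{727} = \frac{1089}{727}$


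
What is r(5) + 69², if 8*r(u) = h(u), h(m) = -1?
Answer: 38087/8 ≈ 4760.9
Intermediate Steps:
r(u) = -⅛ (r(u) = (⅛)*(-1) = -⅛)
r(5) + 69² = -⅛ + 69² = -⅛ + 4761 = 38087/8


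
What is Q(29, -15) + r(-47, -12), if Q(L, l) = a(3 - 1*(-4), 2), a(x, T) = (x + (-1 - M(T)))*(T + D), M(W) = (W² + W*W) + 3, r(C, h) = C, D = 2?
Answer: -67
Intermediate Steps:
M(W) = 3 + 2*W² (M(W) = (W² + W²) + 3 = 2*W² + 3 = 3 + 2*W²)
a(x, T) = (2 + T)*(-4 + x - 2*T²) (a(x, T) = (x + (-1 - (3 + 2*T²)))*(T + 2) = (x + (-1 + (-3 - 2*T²)))*(2 + T) = (x + (-4 - 2*T²))*(2 + T) = (-4 + x - 2*T²)*(2 + T) = (2 + T)*(-4 + x - 2*T²))
Q(L, l) = -20 (Q(L, l) = -8 - 4*2 - 4*2² - 2*2³ + 2*(3 - 1*(-4)) + 2*(3 - 1*(-4)) = -8 - 8 - 4*4 - 2*8 + 2*(3 + 4) + 2*(3 + 4) = -8 - 8 - 16 - 16 + 2*7 + 2*7 = -8 - 8 - 16 - 16 + 14 + 14 = -20)
Q(29, -15) + r(-47, -12) = -20 - 47 = -67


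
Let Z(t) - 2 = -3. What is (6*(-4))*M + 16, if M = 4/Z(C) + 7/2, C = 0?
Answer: 28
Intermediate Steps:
Z(t) = -1 (Z(t) = 2 - 3 = -1)
M = -½ (M = 4/(-1) + 7/2 = 4*(-1) + 7*(½) = -4 + 7/2 = -½ ≈ -0.50000)
(6*(-4))*M + 16 = (6*(-4))*(-½) + 16 = -24*(-½) + 16 = 12 + 16 = 28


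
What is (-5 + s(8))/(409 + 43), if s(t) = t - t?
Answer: -5/452 ≈ -0.011062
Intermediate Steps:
s(t) = 0
(-5 + s(8))/(409 + 43) = (-5 + 0)/(409 + 43) = -5/452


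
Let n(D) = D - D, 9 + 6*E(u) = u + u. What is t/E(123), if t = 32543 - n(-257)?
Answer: 65086/79 ≈ 823.87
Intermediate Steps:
E(u) = -3/2 + u/3 (E(u) = -3/2 + (u + u)/6 = -3/2 + (2*u)/6 = -3/2 + u/3)
n(D) = 0
t = 32543 (t = 32543 - 1*0 = 32543 + 0 = 32543)
t/E(123) = 32543/(-3/2 + (1/3)*123) = 32543/(-3/2 + 41) = 32543/(79/2) = 32543*(2/79) = 65086/79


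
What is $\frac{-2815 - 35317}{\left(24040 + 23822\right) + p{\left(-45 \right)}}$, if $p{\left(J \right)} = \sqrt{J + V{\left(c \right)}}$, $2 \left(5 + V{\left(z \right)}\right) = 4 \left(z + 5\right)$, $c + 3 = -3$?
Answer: $- \frac{228134223}{286346387} + \frac{9533 i \sqrt{13}}{286346387} \approx -0.79671 + 0.00012004 i$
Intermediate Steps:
$c = -6$ ($c = -3 - 3 = -6$)
$V{\left(z \right)} = 5 + 2 z$ ($V{\left(z \right)} = -5 + \frac{4 \left(z + 5\right)}{2} = -5 + \frac{4 \left(5 + z\right)}{2} = -5 + \frac{20 + 4 z}{2} = -5 + \left(10 + 2 z\right) = 5 + 2 z$)
$p{\left(J \right)} = \sqrt{-7 + J}$ ($p{\left(J \right)} = \sqrt{J + \left(5 + 2 \left(-6\right)\right)} = \sqrt{J + \left(5 - 12\right)} = \sqrt{J - 7} = \sqrt{-7 + J}$)
$\frac{-2815 - 35317}{\left(24040 + 23822\right) + p{\left(-45 \right)}} = \frac{-2815 - 35317}{\left(24040 + 23822\right) + \sqrt{-7 - 45}} = - \frac{38132}{47862 + \sqrt{-52}} = - \frac{38132}{47862 + 2 i \sqrt{13}}$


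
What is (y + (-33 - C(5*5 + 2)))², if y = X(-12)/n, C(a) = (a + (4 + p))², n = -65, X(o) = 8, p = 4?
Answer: 6687641284/4225 ≈ 1.5829e+6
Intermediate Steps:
C(a) = (8 + a)² (C(a) = (a + (4 + 4))² = (a + 8)² = (8 + a)²)
y = -8/65 (y = 8/(-65) = 8*(-1/65) = -8/65 ≈ -0.12308)
(y + (-33 - C(5*5 + 2)))² = (-8/65 + (-33 - (8 + (5*5 + 2))²))² = (-8/65 + (-33 - (8 + (25 + 2))²))² = (-8/65 + (-33 - (8 + 27)²))² = (-8/65 + (-33 - 1*35²))² = (-8/65 + (-33 - 1*1225))² = (-8/65 + (-33 - 1225))² = (-8/65 - 1258)² = (-81778/65)² = 6687641284/4225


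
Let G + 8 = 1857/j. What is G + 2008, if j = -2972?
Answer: 5942143/2972 ≈ 1999.4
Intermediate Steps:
G = -25633/2972 (G = -8 + 1857/(-2972) = -8 + 1857*(-1/2972) = -8 - 1857/2972 = -25633/2972 ≈ -8.6248)
G + 2008 = -25633/2972 + 2008 = 5942143/2972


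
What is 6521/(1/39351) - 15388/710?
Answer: 91095786511/355 ≈ 2.5661e+8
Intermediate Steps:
6521/(1/39351) - 15388/710 = 6521/(1/39351) - 15388*1/710 = 6521*39351 - 7694/355 = 256607871 - 7694/355 = 91095786511/355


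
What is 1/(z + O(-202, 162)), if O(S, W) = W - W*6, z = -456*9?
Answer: -1/4914 ≈ -0.00020350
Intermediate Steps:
z = -4104
O(S, W) = -5*W (O(S, W) = W - 6*W = -5*W)
1/(z + O(-202, 162)) = 1/(-4104 - 5*162) = 1/(-4104 - 810) = 1/(-4914) = -1/4914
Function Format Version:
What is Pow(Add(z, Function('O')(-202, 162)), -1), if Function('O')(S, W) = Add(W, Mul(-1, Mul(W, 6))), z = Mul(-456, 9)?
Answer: Rational(-1, 4914) ≈ -0.00020350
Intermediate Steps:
z = -4104
Function('O')(S, W) = Mul(-5, W) (Function('O')(S, W) = Add(W, Mul(-1, Mul(6, W))) = Add(W, Mul(-6, W)) = Mul(-5, W))
Pow(Add(z, Function('O')(-202, 162)), -1) = Pow(Add(-4104, Mul(-5, 162)), -1) = Pow(Add(-4104, -810), -1) = Pow(-4914, -1) = Rational(-1, 4914)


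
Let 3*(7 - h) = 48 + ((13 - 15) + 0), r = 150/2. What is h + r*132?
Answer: 29675/3 ≈ 9891.7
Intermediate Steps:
r = 75 (r = 150*(1/2) = 75)
h = -25/3 (h = 7 - (48 + ((13 - 15) + 0))/3 = 7 - (48 + (-2 + 0))/3 = 7 - (48 - 2)/3 = 7 - 1/3*46 = 7 - 46/3 = -25/3 ≈ -8.3333)
h + r*132 = -25/3 + 75*132 = -25/3 + 9900 = 29675/3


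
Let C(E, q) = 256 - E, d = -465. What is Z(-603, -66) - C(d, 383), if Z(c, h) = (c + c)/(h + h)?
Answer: -15661/22 ≈ -711.86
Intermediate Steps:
Z(c, h) = c/h (Z(c, h) = (2*c)/((2*h)) = (2*c)*(1/(2*h)) = c/h)
Z(-603, -66) - C(d, 383) = -603/(-66) - (256 - 1*(-465)) = -603*(-1/66) - (256 + 465) = 201/22 - 1*721 = 201/22 - 721 = -15661/22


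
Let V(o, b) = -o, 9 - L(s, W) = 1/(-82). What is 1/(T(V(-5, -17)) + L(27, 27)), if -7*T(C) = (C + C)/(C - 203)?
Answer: 56826/512537 ≈ 0.11087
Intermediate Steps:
L(s, W) = 739/82 (L(s, W) = 9 - 1/(-82) = 9 - 1*(-1/82) = 9 + 1/82 = 739/82)
T(C) = -2*C/(7*(-203 + C)) (T(C) = -(C + C)/(7*(C - 203)) = -2*C/(7*(-203 + C)))
1/(T(V(-5, -17)) + L(27, 27)) = 1/(-2*(-1*(-5))/(-1421 + 7*(-1*(-5))) + 739/82) = 1/(-2*5/(-1421 + 7*5) + 739/82) = 1/(-2*5/(-1421 + 35) + 739/82) = 1/(-2*5/(-1386) + 739/82) = 1/(-2*5*(-1/1386) + 739/82) = 1/(5/693 + 739/82) = 1/(512537/56826) = 56826/512537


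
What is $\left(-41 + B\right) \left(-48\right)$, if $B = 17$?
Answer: $1152$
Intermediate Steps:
$\left(-41 + B\right) \left(-48\right) = \left(-41 + 17\right) \left(-48\right) = \left(-24\right) \left(-48\right) = 1152$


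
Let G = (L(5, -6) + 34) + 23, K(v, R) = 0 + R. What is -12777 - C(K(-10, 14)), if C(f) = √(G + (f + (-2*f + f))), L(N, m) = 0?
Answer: -12777 - √57 ≈ -12785.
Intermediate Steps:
K(v, R) = R
G = 57 (G = (0 + 34) + 23 = 34 + 23 = 57)
C(f) = √57 (C(f) = √(57 + (f + (-2*f + f))) = √(57 + (f - f)) = √(57 + 0) = √57)
-12777 - C(K(-10, 14)) = -12777 - √57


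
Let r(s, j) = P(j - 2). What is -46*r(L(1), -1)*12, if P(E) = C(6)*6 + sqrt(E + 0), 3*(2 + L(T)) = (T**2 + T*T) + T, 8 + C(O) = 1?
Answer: 23184 - 552*I*sqrt(3) ≈ 23184.0 - 956.09*I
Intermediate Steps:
C(O) = -7 (C(O) = -8 + 1 = -7)
L(T) = -2 + T/3 + 2*T**2/3 (L(T) = -2 + ((T**2 + T*T) + T)/3 = -2 + ((T**2 + T**2) + T)/3 = -2 + (2*T**2 + T)/3 = -2 + (T + 2*T**2)/3 = -2 + (T/3 + 2*T**2/3) = -2 + T/3 + 2*T**2/3)
P(E) = -42 + sqrt(E) (P(E) = -7*6 + sqrt(E + 0) = -42 + sqrt(E))
r(s, j) = -42 + sqrt(-2 + j) (r(s, j) = -42 + sqrt(j - 2) = -42 + sqrt(-2 + j))
-46*r(L(1), -1)*12 = -46*(-42 + sqrt(-2 - 1))*12 = -46*(-42 + sqrt(-3))*12 = -46*(-42 + I*sqrt(3))*12 = (1932 - 46*I*sqrt(3))*12 = 23184 - 552*I*sqrt(3)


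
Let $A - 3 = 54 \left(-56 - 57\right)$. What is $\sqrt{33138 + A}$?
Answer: $\sqrt{27039} \approx 164.44$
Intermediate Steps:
$A = -6099$ ($A = 3 + 54 \left(-56 - 57\right) = 3 + 54 \left(-113\right) = 3 - 6102 = -6099$)
$\sqrt{33138 + A} = \sqrt{33138 - 6099} = \sqrt{27039}$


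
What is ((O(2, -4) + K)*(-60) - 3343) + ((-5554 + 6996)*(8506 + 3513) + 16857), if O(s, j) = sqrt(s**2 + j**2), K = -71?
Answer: 17349172 - 120*sqrt(5) ≈ 1.7349e+7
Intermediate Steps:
O(s, j) = sqrt(j**2 + s**2)
((O(2, -4) + K)*(-60) - 3343) + ((-5554 + 6996)*(8506 + 3513) + 16857) = ((sqrt((-4)**2 + 2**2) - 71)*(-60) - 3343) + ((-5554 + 6996)*(8506 + 3513) + 16857) = ((sqrt(16 + 4) - 71)*(-60) - 3343) + (1442*12019 + 16857) = ((sqrt(20) - 71)*(-60) - 3343) + (17331398 + 16857) = ((2*sqrt(5) - 71)*(-60) - 3343) + 17348255 = ((-71 + 2*sqrt(5))*(-60) - 3343) + 17348255 = ((4260 - 120*sqrt(5)) - 3343) + 17348255 = (917 - 120*sqrt(5)) + 17348255 = 17349172 - 120*sqrt(5)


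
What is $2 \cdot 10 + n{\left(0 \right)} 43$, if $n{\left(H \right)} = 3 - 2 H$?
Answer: $149$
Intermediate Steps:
$2 \cdot 10 + n{\left(0 \right)} 43 = 2 \cdot 10 + \left(3 - 0\right) 43 = 20 + \left(3 + 0\right) 43 = 20 + 3 \cdot 43 = 20 + 129 = 149$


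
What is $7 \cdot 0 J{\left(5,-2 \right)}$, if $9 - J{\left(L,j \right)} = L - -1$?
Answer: $0$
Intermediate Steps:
$J{\left(L,j \right)} = 8 - L$ ($J{\left(L,j \right)} = 9 - \left(L - -1\right) = 9 - \left(L + 1\right) = 9 - \left(1 + L\right) = 8 - L$)
$7 \cdot 0 J{\left(5,-2 \right)} = 7 \cdot 0 \left(8 - 5\right) = 0 \left(8 - 5\right) = 0 \cdot 3 = 0$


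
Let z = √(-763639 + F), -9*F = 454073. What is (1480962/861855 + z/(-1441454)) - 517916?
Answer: -148789004406/287285 - I*√1831706/2162181 ≈ -5.1791e+5 - 0.00062594*I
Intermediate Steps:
F = -454073/9 (F = -⅑*454073 = -454073/9 ≈ -50453.)
z = 2*I*√1831706/3 (z = √(-763639 - 454073/9) = √(-7326824/9) = 2*I*√1831706/3 ≈ 902.27*I)
(1480962/861855 + z/(-1441454)) - 517916 = (1480962/861855 + (2*I*√1831706/3)/(-1441454)) - 517916 = (1480962*(1/861855) + (2*I*√1831706/3)*(-1/1441454)) - 517916 = (493654/287285 - I*√1831706/2162181) - 517916 = -148789004406/287285 - I*√1831706/2162181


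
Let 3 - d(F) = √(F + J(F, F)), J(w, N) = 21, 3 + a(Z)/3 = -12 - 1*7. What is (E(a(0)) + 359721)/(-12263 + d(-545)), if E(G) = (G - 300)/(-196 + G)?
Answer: -48144646070/1640863687 + 7853939*I*√131/1640863687 ≈ -29.341 + 0.054784*I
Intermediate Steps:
a(Z) = -66 (a(Z) = -9 + 3*(-12 - 1*7) = -9 + 3*(-12 - 7) = -9 + 3*(-19) = -9 - 57 = -66)
d(F) = 3 - √(21 + F) (d(F) = 3 - √(F + 21) = 3 - √(21 + F))
E(G) = (-300 + G)/(-196 + G)
(E(a(0)) + 359721)/(-12263 + d(-545)) = ((-300 - 66)/(-196 - 66) + 359721)/(-12263 + (3 - √(21 - 545))) = (-366/(-262) + 359721)/(-12263 + (3 - √(-524))) = (-1/262*(-366) + 359721)/(-12263 + (3 - 2*I*√131)) = (183/131 + 359721)/(-12263 + (3 - 2*I*√131)) = 47123634/(131*(-12260 - 2*I*√131))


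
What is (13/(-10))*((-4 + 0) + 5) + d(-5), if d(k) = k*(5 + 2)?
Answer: -363/10 ≈ -36.300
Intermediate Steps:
d(k) = 7*k (d(k) = k*7 = 7*k)
(13/(-10))*((-4 + 0) + 5) + d(-5) = (13/(-10))*((-4 + 0) + 5) + 7*(-5) = (13*(-⅒))*(-4 + 5) - 35 = -13/10*1 - 35 = -13/10 - 35 = -363/10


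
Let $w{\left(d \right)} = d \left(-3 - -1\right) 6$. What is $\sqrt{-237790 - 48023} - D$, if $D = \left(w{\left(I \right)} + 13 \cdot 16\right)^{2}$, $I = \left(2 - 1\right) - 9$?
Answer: $-92416 + 3 i \sqrt{31757} \approx -92416.0 + 534.62 i$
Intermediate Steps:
$I = -8$ ($I = \left(2 - 1\right) - 9 = 1 - 9 = -8$)
$w{\left(d \right)} = - 12 d$ ($w{\left(d \right)} = d \left(-3 + 1\right) 6 = d \left(-2\right) 6 = - 2 d 6 = - 12 d$)
$D = 92416$ ($D = \left(\left(-12\right) \left(-8\right) + 13 \cdot 16\right)^{2} = \left(96 + 208\right)^{2} = 304^{2} = 92416$)
$\sqrt{-237790 - 48023} - D = \sqrt{-237790 - 48023} - 92416 = \sqrt{-285813} - 92416 = 3 i \sqrt{31757} - 92416 = -92416 + 3 i \sqrt{31757}$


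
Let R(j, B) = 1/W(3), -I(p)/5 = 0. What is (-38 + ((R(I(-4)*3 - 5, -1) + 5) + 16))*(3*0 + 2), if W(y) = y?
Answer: -100/3 ≈ -33.333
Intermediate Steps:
I(p) = 0 (I(p) = -5*0 = 0)
R(j, B) = ⅓ (R(j, B) = 1/3 = ⅓)
(-38 + ((R(I(-4)*3 - 5, -1) + 5) + 16))*(3*0 + 2) = (-38 + ((⅓ + 5) + 16))*(3*0 + 2) = (-38 + (16/3 + 16))*(0 + 2) = (-38 + 64/3)*2 = -50/3*2 = -100/3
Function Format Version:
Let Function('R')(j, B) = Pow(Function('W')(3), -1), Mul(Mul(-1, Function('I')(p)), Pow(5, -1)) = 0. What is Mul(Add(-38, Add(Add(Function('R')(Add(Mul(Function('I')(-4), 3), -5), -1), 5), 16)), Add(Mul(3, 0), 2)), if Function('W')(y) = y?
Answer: Rational(-100, 3) ≈ -33.333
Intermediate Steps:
Function('I')(p) = 0 (Function('I')(p) = Mul(-5, 0) = 0)
Function('R')(j, B) = Rational(1, 3) (Function('R')(j, B) = Pow(3, -1) = Rational(1, 3))
Mul(Add(-38, Add(Add(Function('R')(Add(Mul(Function('I')(-4), 3), -5), -1), 5), 16)), Add(Mul(3, 0), 2)) = Mul(Add(-38, Add(Add(Rational(1, 3), 5), 16)), Add(Mul(3, 0), 2)) = Mul(Add(-38, Add(Rational(16, 3), 16)), Add(0, 2)) = Mul(Add(-38, Rational(64, 3)), 2) = Mul(Rational(-50, 3), 2) = Rational(-100, 3)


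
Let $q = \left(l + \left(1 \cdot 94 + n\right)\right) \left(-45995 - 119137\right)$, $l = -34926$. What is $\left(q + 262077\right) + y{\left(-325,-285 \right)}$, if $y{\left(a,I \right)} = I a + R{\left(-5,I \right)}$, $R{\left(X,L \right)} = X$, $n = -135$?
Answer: $5774525341$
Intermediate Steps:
$y{\left(a,I \right)} = -5 + I a$ ($y{\left(a,I \right)} = I a - 5 = -5 + I a$)
$q = 5774170644$ ($q = \left(-34926 + \left(1 \cdot 94 - 135\right)\right) \left(-45995 - 119137\right) = \left(-34926 + \left(94 - 135\right)\right) \left(-165132\right) = \left(-34926 - 41\right) \left(-165132\right) = \left(-34967\right) \left(-165132\right) = 5774170644$)
$\left(q + 262077\right) + y{\left(-325,-285 \right)} = \left(5774170644 + 262077\right) - -92620 = 5774432721 + \left(-5 + 92625\right) = 5774432721 + 92620 = 5774525341$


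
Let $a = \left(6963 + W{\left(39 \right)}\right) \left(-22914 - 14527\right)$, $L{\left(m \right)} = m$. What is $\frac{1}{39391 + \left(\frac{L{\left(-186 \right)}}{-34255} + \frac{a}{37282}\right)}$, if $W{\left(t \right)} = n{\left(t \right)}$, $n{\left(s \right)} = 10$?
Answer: $\frac{41196610}{1334286805437} \approx 3.0875 \cdot 10^{-5}$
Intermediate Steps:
$W{\left(t \right)} = 10$
$a = -261076093$ ($a = \left(6963 + 10\right) \left(-22914 - 14527\right) = 6973 \left(-22914 - 14527\right) = 6973 \left(-37441\right) = -261076093$)
$\frac{1}{39391 + \left(\frac{L{\left(-186 \right)}}{-34255} + \frac{a}{37282}\right)} = \frac{1}{39391 - \left(- \frac{6}{1105} + \frac{261076093}{37282}\right)} = \frac{1}{39391 - \frac{288488859073}{41196610}} = \frac{1}{\frac{1334286805437}{41196610}} = \frac{41196610}{1334286805437}$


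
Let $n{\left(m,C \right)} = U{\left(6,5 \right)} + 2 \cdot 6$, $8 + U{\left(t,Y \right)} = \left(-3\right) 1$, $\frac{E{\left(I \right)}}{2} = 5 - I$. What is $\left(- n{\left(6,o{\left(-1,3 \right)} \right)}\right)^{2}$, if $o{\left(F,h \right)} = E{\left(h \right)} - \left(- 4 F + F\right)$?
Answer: $1$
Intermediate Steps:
$E{\left(I \right)} = 10 - 2 I$ ($E{\left(I \right)} = 2 \left(5 - I\right) = 10 - 2 I$)
$o{\left(F,h \right)} = 10 - 2 h + 3 F$ ($o{\left(F,h \right)} = \left(10 - 2 h\right) - \left(- 4 F + F\right) = \left(10 - 2 h\right) - - 3 F = \left(10 - 2 h\right) + 3 F = 10 - 2 h + 3 F$)
$U{\left(t,Y \right)} = -11$ ($U{\left(t,Y \right)} = -8 - 3 = -11$)
$n{\left(m,C \right)} = 1$ ($n{\left(m,C \right)} = -11 + 2 \cdot 6 = -11 + 12 = 1$)
$\left(- n{\left(6,o{\left(-1,3 \right)} \right)}\right)^{2} = \left(\left(-1\right) 1\right)^{2} = \left(-1\right)^{2} = 1$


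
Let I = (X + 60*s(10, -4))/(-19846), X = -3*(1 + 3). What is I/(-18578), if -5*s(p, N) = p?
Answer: -33/92174747 ≈ -3.5802e-7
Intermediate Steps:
s(p, N) = -p/5
X = -12 (X = -3*4 = -12)
I = 66/9923 (I = (-12 + 60*(-⅕*10))/(-19846) = (-12 + 60*(-2))*(-1/19846) = (-12 - 120)*(-1/19846) = -132*(-1/19846) = 66/9923 ≈ 0.0066512)
I/(-18578) = (66/9923)/(-18578) = (66/9923)*(-1/18578) = -33/92174747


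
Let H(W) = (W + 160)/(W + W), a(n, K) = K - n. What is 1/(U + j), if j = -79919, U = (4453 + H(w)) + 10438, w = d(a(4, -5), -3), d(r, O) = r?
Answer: -18/1170655 ≈ -1.5376e-5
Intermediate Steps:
w = -9 (w = -5 - 1*4 = -5 - 4 = -9)
H(W) = (160 + W)/(2*W) (H(W) = (160 + W)/((2*W)) = (160 + W)*(1/(2*W)) = (160 + W)/(2*W))
U = 267887/18 (U = (4453 + (½)*(160 - 9)/(-9)) + 10438 = (4453 + (½)*(-⅑)*151) + 10438 = (4453 - 151/18) + 10438 = 80003/18 + 10438 = 267887/18 ≈ 14883.)
1/(U + j) = 1/(267887/18 - 79919) = 1/(-1170655/18) = -18/1170655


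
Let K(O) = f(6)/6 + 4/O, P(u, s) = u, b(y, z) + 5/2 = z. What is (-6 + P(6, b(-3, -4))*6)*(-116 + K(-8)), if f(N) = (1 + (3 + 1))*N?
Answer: -3345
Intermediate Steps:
b(y, z) = -5/2 + z
f(N) = 5*N (f(N) = (1 + 4)*N = 5*N)
K(O) = 5 + 4/O (K(O) = (5*6)/6 + 4/O = 30*(⅙) + 4/O = 5 + 4/O)
(-6 + P(6, b(-3, -4))*6)*(-116 + K(-8)) = (-6 + 6*6)*(-116 + (5 + 4/(-8))) = (-6 + 36)*(-116 + (5 + 4*(-⅛))) = 30*(-116 + (5 - ½)) = 30*(-116 + 9/2) = 30*(-223/2) = -3345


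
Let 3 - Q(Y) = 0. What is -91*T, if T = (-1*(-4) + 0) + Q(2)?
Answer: -637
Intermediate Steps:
Q(Y) = 3 (Q(Y) = 3 - 1*0 = 3 + 0 = 3)
T = 7 (T = (-1*(-4) + 0) + 3 = (4 + 0) + 3 = 4 + 3 = 7)
-91*T = -91*7 = -637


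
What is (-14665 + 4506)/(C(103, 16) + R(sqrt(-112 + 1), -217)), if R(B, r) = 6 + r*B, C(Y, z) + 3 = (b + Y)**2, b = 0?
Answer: -15401044/16834489 - 314929*I*sqrt(111)/16834489 ≈ -0.91485 - 0.19709*I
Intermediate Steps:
C(Y, z) = -3 + Y**2 (C(Y, z) = -3 + (0 + Y)**2 = -3 + Y**2)
R(B, r) = 6 + B*r
(-14665 + 4506)/(C(103, 16) + R(sqrt(-112 + 1), -217)) = (-14665 + 4506)/((-3 + 103**2) + (6 + sqrt(-112 + 1)*(-217))) = -10159/((-3 + 10609) + (6 + sqrt(-111)*(-217))) = -10159/(10606 + (6 + (I*sqrt(111))*(-217))) = -10159/(10606 + (6 - 217*I*sqrt(111))) = -10159/(10612 - 217*I*sqrt(111))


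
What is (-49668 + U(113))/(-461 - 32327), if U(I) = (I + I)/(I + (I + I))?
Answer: 10643/7026 ≈ 1.5148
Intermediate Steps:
U(I) = ⅔ (U(I) = (2*I)/(I + 2*I) = (2*I)/((3*I)) = (2*I)*(1/(3*I)) = ⅔)
(-49668 + U(113))/(-461 - 32327) = (-49668 + ⅔)/(-461 - 32327) = -149002/3/(-32788) = -149002/3*(-1/32788) = 10643/7026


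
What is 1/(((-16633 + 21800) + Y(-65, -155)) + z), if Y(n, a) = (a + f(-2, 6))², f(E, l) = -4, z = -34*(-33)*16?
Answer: 1/48400 ≈ 2.0661e-5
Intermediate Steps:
z = 17952 (z = 1122*16 = 17952)
Y(n, a) = (-4 + a)² (Y(n, a) = (a - 4)² = (-4 + a)²)
1/(((-16633 + 21800) + Y(-65, -155)) + z) = 1/(((-16633 + 21800) + (-4 - 155)²) + 17952) = 1/((5167 + (-159)²) + 17952) = 1/((5167 + 25281) + 17952) = 1/(30448 + 17952) = 1/48400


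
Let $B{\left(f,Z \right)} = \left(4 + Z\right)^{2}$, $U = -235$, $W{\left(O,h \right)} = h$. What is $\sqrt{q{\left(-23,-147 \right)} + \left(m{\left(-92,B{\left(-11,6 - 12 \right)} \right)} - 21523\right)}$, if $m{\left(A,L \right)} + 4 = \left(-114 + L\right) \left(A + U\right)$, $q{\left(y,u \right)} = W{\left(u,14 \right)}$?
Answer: $\sqrt{14457} \approx 120.24$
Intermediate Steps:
$q{\left(y,u \right)} = 14$
$m{\left(A,L \right)} = -4 + \left(-235 + A\right) \left(-114 + L\right)$ ($m{\left(A,L \right)} = -4 + \left(-114 + L\right) \left(A - 235\right) = -4 + \left(-114 + L\right) \left(-235 + A\right) = -4 + \left(-235 + A\right) \left(-114 + L\right)$)
$\sqrt{q{\left(-23,-147 \right)} + \left(m{\left(-92,B{\left(-11,6 - 12 \right)} \right)} - 21523\right)} = \sqrt{14 - \left(-15751 + 327 \left(4 + \left(6 - 12\right)\right)^{2}\right)} = \sqrt{14 - \left(-15751 + 327 \left(4 - 6\right)^{2}\right)} = \sqrt{14 + \left(\left(26786 - 235 \left(-2\right)^{2} + 10488 - 92 \left(-2\right)^{2}\right) - 21523\right)} = \sqrt{14 + \left(\left(26786 - 940 + 10488 - 368\right) - 21523\right)} = \sqrt{14 + \left(35966 - 21523\right)} = \sqrt{14 + 14443} = \sqrt{14457}$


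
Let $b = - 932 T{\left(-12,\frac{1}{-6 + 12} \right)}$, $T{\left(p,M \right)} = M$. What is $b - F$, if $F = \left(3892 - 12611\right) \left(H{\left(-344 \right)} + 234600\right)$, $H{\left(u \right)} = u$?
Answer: $\frac{6127433726}{3} \approx 2.0425 \cdot 10^{9}$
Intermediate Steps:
$b = - \frac{466}{3}$ ($b = - \frac{932}{-6 + 12} = - \frac{932}{6} = \left(-932\right) \frac{1}{6} = - \frac{466}{3} \approx -155.33$)
$F = -2042478064$ ($F = \left(3892 - 12611\right) \left(-344 + 234600\right) = \left(-8719\right) 234256 = -2042478064$)
$b - F = - \frac{466}{3} - -2042478064 = - \frac{466}{3} + 2042478064 = \frac{6127433726}{3}$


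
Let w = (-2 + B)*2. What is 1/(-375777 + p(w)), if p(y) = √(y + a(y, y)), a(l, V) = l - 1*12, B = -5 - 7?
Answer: -375777/141208353797 - 2*I*√17/141208353797 ≈ -2.6612e-6 - 5.8398e-11*I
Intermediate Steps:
B = -12
w = -28 (w = (-2 - 12)*2 = -14*2 = -28)
a(l, V) = -12 + l (a(l, V) = l - 12 = -12 + l)
p(y) = √(-12 + 2*y) (p(y) = √(y + (-12 + y)) = √(-12 + 2*y))
1/(-375777 + p(w)) = 1/(-375777 + √(-12 + 2*(-28))) = 1/(-375777 + √(-12 - 56)) = 1/(-375777 + √(-68)) = 1/(-375777 + 2*I*√17)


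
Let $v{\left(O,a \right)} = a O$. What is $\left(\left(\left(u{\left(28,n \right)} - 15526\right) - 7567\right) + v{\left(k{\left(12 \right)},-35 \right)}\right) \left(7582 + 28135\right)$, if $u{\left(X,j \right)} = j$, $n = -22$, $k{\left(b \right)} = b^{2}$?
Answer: $-1005612135$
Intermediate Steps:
$v{\left(O,a \right)} = O a$
$\left(\left(\left(u{\left(28,n \right)} - 15526\right) - 7567\right) + v{\left(k{\left(12 \right)},-35 \right)}\right) \left(7582 + 28135\right) = \left(\left(\left(-22 - 15526\right) - 7567\right) + 12^{2} \left(-35\right)\right) \left(7582 + 28135\right) = \left(\left(-15548 - 7567\right) + 144 \left(-35\right)\right) 35717 = \left(-23115 - 5040\right) 35717 = \left(-28155\right) 35717 = -1005612135$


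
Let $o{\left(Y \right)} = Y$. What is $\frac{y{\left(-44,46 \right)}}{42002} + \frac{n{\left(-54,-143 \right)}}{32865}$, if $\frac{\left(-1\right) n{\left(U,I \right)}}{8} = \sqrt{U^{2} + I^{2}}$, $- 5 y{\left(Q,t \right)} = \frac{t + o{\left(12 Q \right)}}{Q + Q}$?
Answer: $- \frac{241}{9240440} - \frac{8 \sqrt{23365}}{32865} \approx -0.037234$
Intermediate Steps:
$y{\left(Q,t \right)} = - \frac{t + 12 Q}{10 Q}$ ($y{\left(Q,t \right)} = - \frac{\left(t + 12 Q\right) \frac{1}{Q + Q}}{5} = - \frac{\left(t + 12 Q\right) \frac{1}{2 Q}}{5} = - \frac{\frac{1}{2} \frac{1}{Q} \left(t + 12 Q\right)}{5} = - \frac{t + 12 Q}{10 Q}$)
$n{\left(U,I \right)} = - 8 \sqrt{I^{2} + U^{2}}$ ($n{\left(U,I \right)} = - 8 \sqrt{U^{2} + I^{2}} = - 8 \sqrt{I^{2} + U^{2}}$)
$\frac{y{\left(-44,46 \right)}}{42002} + \frac{n{\left(-54,-143 \right)}}{32865} = \frac{\frac{1}{10} \frac{1}{-44} \left(\left(-1\right) 46 - -528\right)}{42002} + \frac{\left(-8\right) \sqrt{\left(-143\right)^{2} + \left(-54\right)^{2}}}{32865} = \frac{1}{10} \left(- \frac{1}{44}\right) \left(-46 + 528\right) \frac{1}{42002} + - 8 \sqrt{20449 + 2916} \cdot \frac{1}{32865} = \frac{1}{10} \left(- \frac{1}{44}\right) 482 \cdot \frac{1}{42002} + - 8 \sqrt{23365} \cdot \frac{1}{32865} = \left(- \frac{241}{220}\right) \frac{1}{42002} - \frac{8 \sqrt{23365}}{32865} = - \frac{241}{9240440} - \frac{8 \sqrt{23365}}{32865}$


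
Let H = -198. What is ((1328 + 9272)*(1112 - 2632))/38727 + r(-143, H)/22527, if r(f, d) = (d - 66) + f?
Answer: -40330087321/96933681 ≈ -416.06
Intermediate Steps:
r(f, d) = -66 + d + f (r(f, d) = (-66 + d) + f = -66 + d + f)
((1328 + 9272)*(1112 - 2632))/38727 + r(-143, H)/22527 = ((1328 + 9272)*(1112 - 2632))/38727 + (-66 - 198 - 143)/22527 = (10600*(-1520))*(1/38727) - 407*1/22527 = -16112000*1/38727 - 407/22527 = -16112000/38727 - 407/22527 = -40330087321/96933681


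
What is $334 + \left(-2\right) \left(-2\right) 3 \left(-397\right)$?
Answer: $-4430$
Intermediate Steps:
$334 + \left(-2\right) \left(-2\right) 3 \left(-397\right) = 334 + 4 \cdot 3 \left(-397\right) = 334 + 12 \left(-397\right) = 334 - 4764 = -4430$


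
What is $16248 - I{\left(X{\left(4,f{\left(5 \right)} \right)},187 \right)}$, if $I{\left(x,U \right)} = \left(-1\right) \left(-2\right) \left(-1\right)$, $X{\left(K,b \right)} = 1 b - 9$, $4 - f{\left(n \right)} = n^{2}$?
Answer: $16250$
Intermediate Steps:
$f{\left(n \right)} = 4 - n^{2}$
$X{\left(K,b \right)} = -9 + b$ ($X{\left(K,b \right)} = b - 9 = -9 + b$)
$I{\left(x,U \right)} = -2$ ($I{\left(x,U \right)} = 2 \left(-1\right) = -2$)
$16248 - I{\left(X{\left(4,f{\left(5 \right)} \right)},187 \right)} = 16248 - -2 = 16248 + 2 = 16250$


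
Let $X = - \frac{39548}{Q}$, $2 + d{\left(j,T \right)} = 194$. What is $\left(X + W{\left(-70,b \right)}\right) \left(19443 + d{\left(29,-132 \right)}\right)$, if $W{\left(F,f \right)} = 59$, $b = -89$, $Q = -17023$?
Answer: $\frac{20497074675}{17023} \approx 1.2041 \cdot 10^{6}$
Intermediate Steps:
$d{\left(j,T \right)} = 192$ ($d{\left(j,T \right)} = -2 + 194 = 192$)
$X = \frac{39548}{17023}$ ($X = - \frac{39548}{-17023} = \left(-39548\right) \left(- \frac{1}{17023}\right) = \frac{39548}{17023} \approx 2.3232$)
$\left(X + W{\left(-70,b \right)}\right) \left(19443 + d{\left(29,-132 \right)}\right) = \left(\frac{39548}{17023} + 59\right) \left(19443 + 192\right) = \frac{1043905}{17023} \cdot 19635 = \frac{20497074675}{17023}$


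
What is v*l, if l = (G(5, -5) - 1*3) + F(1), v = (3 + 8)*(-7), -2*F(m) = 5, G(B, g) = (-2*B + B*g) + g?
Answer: 7007/2 ≈ 3503.5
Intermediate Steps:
G(B, g) = g - 2*B + B*g
F(m) = -5/2 (F(m) = -½*5 = -5/2)
v = -77 (v = 11*(-7) = -77)
l = -91/2 (l = ((-5 - 2*5 + 5*(-5)) - 1*3) - 5/2 = ((-5 - 10 - 25) - 3) - 5/2 = (-40 - 3) - 5/2 = -43 - 5/2 = -91/2 ≈ -45.500)
v*l = -77*(-91/2) = 7007/2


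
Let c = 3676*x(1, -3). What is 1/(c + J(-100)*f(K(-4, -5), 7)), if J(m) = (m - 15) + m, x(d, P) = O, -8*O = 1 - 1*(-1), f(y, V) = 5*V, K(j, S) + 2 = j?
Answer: -1/8444 ≈ -0.00011843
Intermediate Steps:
K(j, S) = -2 + j
O = -¼ (O = -(1 - 1*(-1))/8 = -(1 + 1)/8 = -⅛*2 = -¼ ≈ -0.25000)
x(d, P) = -¼
J(m) = -15 + 2*m (J(m) = (-15 + m) + m = -15 + 2*m)
c = -919 (c = 3676*(-¼) = -919)
1/(c + J(-100)*f(K(-4, -5), 7)) = 1/(-919 + (-15 + 2*(-100))*(5*7)) = 1/(-919 + (-15 - 200)*35) = 1/(-919 - 215*35) = 1/(-919 - 7525) = 1/(-8444) = -1/8444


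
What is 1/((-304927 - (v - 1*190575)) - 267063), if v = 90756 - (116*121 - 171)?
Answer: -1/458306 ≈ -2.1819e-6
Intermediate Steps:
v = 76891 (v = 90756 - (14036 - 171) = 90756 - 1*13865 = 90756 - 13865 = 76891)
1/((-304927 - (v - 1*190575)) - 267063) = 1/((-304927 - (76891 - 1*190575)) - 267063) = 1/((-304927 - (76891 - 190575)) - 267063) = 1/((-304927 - 1*(-113684)) - 267063) = 1/((-304927 + 113684) - 267063) = 1/(-191243 - 267063) = 1/(-458306) = -1/458306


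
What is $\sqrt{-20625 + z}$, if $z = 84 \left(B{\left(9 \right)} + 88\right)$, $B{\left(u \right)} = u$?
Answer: $i \sqrt{12477} \approx 111.7 i$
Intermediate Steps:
$z = 8148$ ($z = 84 \left(9 + 88\right) = 84 \cdot 97 = 8148$)
$\sqrt{-20625 + z} = \sqrt{-20625 + 8148} = \sqrt{-12477} = i \sqrt{12477}$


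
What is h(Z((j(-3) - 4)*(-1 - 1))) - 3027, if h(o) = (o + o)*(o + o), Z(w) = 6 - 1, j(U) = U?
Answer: -2927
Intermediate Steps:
Z(w) = 5
h(o) = 4*o² (h(o) = (2*o)*(2*o) = 4*o²)
h(Z((j(-3) - 4)*(-1 - 1))) - 3027 = 4*5² - 3027 = 4*25 - 3027 = 100 - 3027 = -2927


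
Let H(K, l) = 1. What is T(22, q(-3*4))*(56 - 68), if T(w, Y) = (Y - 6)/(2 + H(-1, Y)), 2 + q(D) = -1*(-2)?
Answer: 24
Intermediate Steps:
q(D) = 0 (q(D) = -2 - 1*(-2) = -2 + 2 = 0)
T(w, Y) = -2 + Y/3 (T(w, Y) = (Y - 6)/(2 + 1) = (-6 + Y)/3 = (-6 + Y)*(1/3) = -2 + Y/3)
T(22, q(-3*4))*(56 - 68) = (-2 + (1/3)*0)*(56 - 68) = (-2 + 0)*(-12) = -2*(-12) = 24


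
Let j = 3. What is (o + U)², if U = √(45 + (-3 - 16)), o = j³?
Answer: (27 + √26)² ≈ 1030.3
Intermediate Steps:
o = 27 (o = 3³ = 27)
U = √26 (U = √(45 - 19) = √26 ≈ 5.0990)
(o + U)² = (27 + √26)²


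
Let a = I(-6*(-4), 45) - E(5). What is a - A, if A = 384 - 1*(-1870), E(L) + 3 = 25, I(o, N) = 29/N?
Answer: -102391/45 ≈ -2275.4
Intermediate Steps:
E(L) = 22 (E(L) = -3 + 25 = 22)
a = -961/45 (a = 29/45 - 1*22 = 29*(1/45) - 22 = 29/45 - 22 = -961/45 ≈ -21.356)
A = 2254 (A = 384 + 1870 = 2254)
a - A = -961/45 - 1*2254 = -961/45 - 2254 = -102391/45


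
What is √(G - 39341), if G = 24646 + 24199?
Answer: 12*√66 ≈ 97.489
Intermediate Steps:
G = 48845
√(G - 39341) = √(48845 - 39341) = √9504 = 12*√66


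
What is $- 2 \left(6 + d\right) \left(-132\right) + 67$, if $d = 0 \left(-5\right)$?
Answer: $1651$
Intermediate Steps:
$d = 0$
$- 2 \left(6 + d\right) \left(-132\right) + 67 = - 2 \left(6 + 0\right) \left(-132\right) + 67 = \left(-2\right) 6 \left(-132\right) + 67 = \left(-12\right) \left(-132\right) + 67 = 1584 + 67 = 1651$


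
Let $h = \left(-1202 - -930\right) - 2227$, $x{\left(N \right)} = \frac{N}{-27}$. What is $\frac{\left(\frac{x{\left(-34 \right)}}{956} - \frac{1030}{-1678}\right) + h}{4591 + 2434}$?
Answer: $- \frac{27052846013}{76067641350} \approx -0.35564$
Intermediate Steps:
$x{\left(N \right)} = - \frac{N}{27}$ ($x{\left(N \right)} = N \left(- \frac{1}{27}\right) = - \frac{N}{27}$)
$h = -2499$ ($h = \left(-1202 + 930\right) - 2227 = -272 - 2227 = -2499$)
$\frac{\left(\frac{x{\left(-34 \right)}}{956} - \frac{1030}{-1678}\right) + h}{4591 + 2434} = \frac{\left(\frac{\left(- \frac{1}{27}\right) \left(-34\right)}{956} - \frac{1030}{-1678}\right) - 2499}{4591 + 2434} = \frac{\left(\frac{34}{27} \cdot \frac{1}{956} - - \frac{515}{839}\right) - 2499}{7025} = \left(\left(\frac{17}{12906} + \frac{515}{839}\right) - 2499\right) \frac{1}{7025} = \left(\frac{6660853}{10828134} - 2499\right) \frac{1}{7025} = \left(- \frac{27052846013}{10828134}\right) \frac{1}{7025} = - \frac{27052846013}{76067641350}$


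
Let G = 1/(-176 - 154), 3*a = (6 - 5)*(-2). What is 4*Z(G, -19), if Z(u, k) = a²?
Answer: 16/9 ≈ 1.7778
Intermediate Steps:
a = -⅔ (a = ((6 - 5)*(-2))/3 = (1*(-2))/3 = (⅓)*(-2) = -⅔ ≈ -0.66667)
G = -1/330 (G = 1/(-330) = -1/330 ≈ -0.0030303)
Z(u, k) = 4/9 (Z(u, k) = (-⅔)² = 4/9)
4*Z(G, -19) = 4*(4/9) = 16/9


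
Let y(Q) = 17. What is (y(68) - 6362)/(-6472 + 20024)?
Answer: -6345/13552 ≈ -0.46820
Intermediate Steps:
(y(68) - 6362)/(-6472 + 20024) = (17 - 6362)/(-6472 + 20024) = -6345/13552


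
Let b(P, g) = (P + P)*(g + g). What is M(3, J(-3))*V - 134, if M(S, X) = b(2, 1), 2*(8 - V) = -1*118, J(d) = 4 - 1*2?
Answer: 402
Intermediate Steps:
b(P, g) = 4*P*g (b(P, g) = (2*P)*(2*g) = 4*P*g)
J(d) = 2 (J(d) = 4 - 2 = 2)
V = 67 (V = 8 - (-1)*118/2 = 8 - 1/2*(-118) = 8 + 59 = 67)
M(S, X) = 8 (M(S, X) = 4*2*1 = 8)
M(3, J(-3))*V - 134 = 8*67 - 134 = 536 - 134 = 402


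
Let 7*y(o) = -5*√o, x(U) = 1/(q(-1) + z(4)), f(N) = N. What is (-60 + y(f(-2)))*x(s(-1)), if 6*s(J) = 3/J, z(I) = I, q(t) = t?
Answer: -20 - 5*I*√2/21 ≈ -20.0 - 0.33672*I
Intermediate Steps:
s(J) = 1/(2*J) (s(J) = (3/J)/6 = 1/(2*J))
x(U) = ⅓ (x(U) = 1/(-1 + 4) = 1/3 = ⅓)
y(o) = -5*√o/7 (y(o) = (-5*√o)/7 = -5*√o/7)
(-60 + y(f(-2)))*x(s(-1)) = (-60 - 5*I*√2/7)*(⅓) = -20 - 5*I*√2/21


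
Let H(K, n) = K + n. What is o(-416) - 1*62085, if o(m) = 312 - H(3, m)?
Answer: -61360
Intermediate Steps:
o(m) = 309 - m (o(m) = 312 - (3 + m) = 312 + (-3 - m) = 309 - m)
o(-416) - 1*62085 = (309 - 1*(-416)) - 1*62085 = (309 + 416) - 62085 = 725 - 62085 = -61360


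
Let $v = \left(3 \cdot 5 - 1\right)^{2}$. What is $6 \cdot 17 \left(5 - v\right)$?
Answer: $-19482$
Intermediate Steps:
$v = 196$ ($v = \left(15 - 1\right)^{2} = 14^{2} = 196$)
$6 \cdot 17 \left(5 - v\right) = 6 \cdot 17 \left(5 - 196\right) = 102 \left(5 - 196\right) = 102 \left(-191\right) = -19482$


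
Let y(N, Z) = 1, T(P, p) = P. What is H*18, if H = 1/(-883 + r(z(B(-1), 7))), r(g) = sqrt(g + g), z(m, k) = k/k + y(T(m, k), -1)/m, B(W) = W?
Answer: -18/883 ≈ -0.020385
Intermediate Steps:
z(m, k) = 1 + 1/m (z(m, k) = k/k + 1/m = 1 + 1/m)
r(g) = sqrt(2)*sqrt(g) (r(g) = sqrt(2*g) = sqrt(2)*sqrt(g))
H = -1/883 (H = 1/(-883 + sqrt(2)*sqrt((1 - 1)/(-1))) = 1/(-883 + sqrt(2)*sqrt(-1*0)) = 1/(-883 + sqrt(2)*sqrt(0)) = 1/(-883 + sqrt(2)*0) = 1/(-883 + 0) = 1/(-883) = -1/883 ≈ -0.0011325)
H*18 = -1/883*18 = -18/883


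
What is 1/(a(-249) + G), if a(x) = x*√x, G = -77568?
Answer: I/(3*(-25856*I + 83*√249)) ≈ -1.2859e-5 + 6.5136e-7*I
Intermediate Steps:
a(x) = x^(3/2)
1/(a(-249) + G) = 1/((-249)^(3/2) - 77568) = 1/(-249*I*√249 - 77568) = 1/(-77568 - 249*I*√249)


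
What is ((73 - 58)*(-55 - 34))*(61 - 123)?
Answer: 82770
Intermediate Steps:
((73 - 58)*(-55 - 34))*(61 - 123) = (15*(-89))*(-62) = -1335*(-62) = 82770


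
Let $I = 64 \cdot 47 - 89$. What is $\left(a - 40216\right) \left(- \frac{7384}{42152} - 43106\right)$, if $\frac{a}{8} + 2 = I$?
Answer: $\frac{3833894256560}{5269} \approx 7.2763 \cdot 10^{8}$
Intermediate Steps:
$I = 2919$ ($I = 3008 - 89 = 2919$)
$a = 23336$ ($a = -16 + 8 \cdot 2919 = -16 + 23352 = 23336$)
$\left(a - 40216\right) \left(- \frac{7384}{42152} - 43106\right) = \left(23336 - 40216\right) \left(- \frac{7384}{42152} - 43106\right) = - 16880 \left(\left(-7384\right) \frac{1}{42152} - 43106\right) = - 16880 \left(- \frac{923}{5269} - 43106\right) = \left(-16880\right) \left(- \frac{227126437}{5269}\right) = \frac{3833894256560}{5269}$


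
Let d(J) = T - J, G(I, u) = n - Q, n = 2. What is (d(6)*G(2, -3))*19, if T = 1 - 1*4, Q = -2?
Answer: -684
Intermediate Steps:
T = -3 (T = 1 - 4 = -3)
G(I, u) = 4 (G(I, u) = 2 - 1*(-2) = 2 + 2 = 4)
d(J) = -3 - J
(d(6)*G(2, -3))*19 = ((-3 - 1*6)*4)*19 = ((-3 - 6)*4)*19 = -9*4*19 = -36*19 = -684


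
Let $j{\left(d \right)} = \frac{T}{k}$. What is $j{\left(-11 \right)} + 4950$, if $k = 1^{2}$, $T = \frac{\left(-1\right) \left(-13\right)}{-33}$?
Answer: $\frac{163337}{33} \approx 4949.6$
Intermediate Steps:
$T = - \frac{13}{33}$ ($T = 13 \left(- \frac{1}{33}\right) = - \frac{13}{33} \approx -0.39394$)
$k = 1$
$j{\left(d \right)} = - \frac{13}{33}$ ($j{\left(d \right)} = - \frac{13}{33 \cdot 1} = \left(- \frac{13}{33}\right) 1 = - \frac{13}{33}$)
$j{\left(-11 \right)} + 4950 = - \frac{13}{33} + 4950 = \frac{163337}{33}$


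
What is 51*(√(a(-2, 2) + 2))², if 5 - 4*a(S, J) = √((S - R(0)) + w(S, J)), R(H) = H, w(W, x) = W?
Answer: 663/4 - 51*I/2 ≈ 165.75 - 25.5*I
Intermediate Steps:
a(S, J) = 5/4 - √2*√S/4 (a(S, J) = 5/4 - √((S - 1*0) + S)/4 = 5/4 - √((S + 0) + S)/4 = 5/4 - √(S + S)/4 = 5/4 - √2*√S/4)
51*(√(a(-2, 2) + 2))² = 51*(√((5/4 - √2*√(-2)/4) + 2))² = 51*(√((5/4 - √2*I*√2/4) + 2))² = 51*(√((5/4 - I/2) + 2))² = 51*(√(13/4 - I/2))² = 51*(13/4 - I/2) = 663/4 - 51*I/2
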